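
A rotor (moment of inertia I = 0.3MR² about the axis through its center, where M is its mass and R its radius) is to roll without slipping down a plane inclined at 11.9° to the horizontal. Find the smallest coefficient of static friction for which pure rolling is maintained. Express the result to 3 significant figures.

Here I = 0.3MR², so the shape factor k = I/(MR²) = 0.3.
Newton's second law down the slope: Mg sinθ − f = Ma. The torque equation fR = Iα (with α = a/R) gives f = kMa.
These give a = g sinθ/(1+k) and the required friction f = kMg sinθ/(1+k).
With N = Mg cosθ, the no-slip condition f ≤ μN gives μ_min = f/N = k tanθ/(1+k).
μ_min = 0.3 × tan11.9° / 1.3 ≈ 0.0486.

μ_min ≈ 0.0486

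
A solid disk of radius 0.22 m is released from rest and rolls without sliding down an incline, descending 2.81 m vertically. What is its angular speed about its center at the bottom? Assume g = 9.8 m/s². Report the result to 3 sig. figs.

ω ≈ 27.5 rad/s

With I = (1/2)MR², the ratio k = I/(MR²) is 0.5.
Rolling without slipping gives ω = v/R, so the total kinetic energy is ½Mv² + ½Iω² = ½(1+k)Mv² = (3/4)Mv².
Energy conservation Mgh = ½(1+k)Mv² gives v = √(2gh/(1+k)) = √(2 × 9.8 × 2.81 / 1.5) = 6.059 m/s.
The angular speed follows from ω = v/R = 6.059/0.22 ≈ 27.5 rad/s.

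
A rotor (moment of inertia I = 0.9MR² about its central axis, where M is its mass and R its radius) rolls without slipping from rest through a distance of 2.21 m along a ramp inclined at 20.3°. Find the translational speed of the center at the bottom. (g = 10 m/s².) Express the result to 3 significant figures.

For this body I = 0.9MR², i.e. k = I/(MR²) = 0.9.
Since it rolls without slipping, ω = v/R and KE = ½Mv² + ½Iω² = ½(1+k)Mv² = (19/20)Mv².
The vertical drop is h = L sinθ = 2.21 × sin20.3° = 0.7667 m.
Setting Mgh = (19/20)Mv² gives v = √(2gh/(1+k)) = √(2·10·0.7667/1.9) ≈ 2.84 m/s.

v ≈ 2.84 m/s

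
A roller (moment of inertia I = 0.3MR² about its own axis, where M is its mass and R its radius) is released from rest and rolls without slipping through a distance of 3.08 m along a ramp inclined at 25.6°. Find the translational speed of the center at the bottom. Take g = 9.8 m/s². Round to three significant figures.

The moment of inertia is 0.3MR², giving k ≡ I/(MR²) = 0.3.
Pure rolling means v = ωR; then KE = ½Mv² + ½I(v/R)² = ½(1+k)Mv² = (13/20)Mv².
The vertical drop is h = L sinθ = 3.08 × sin25.6° = 1.331 m.
Setting Mgh = (13/20)Mv² gives v = √(2gh/(1+k)) = √(2·9.8·1.331/1.3) ≈ 4.48 m/s.

v ≈ 4.48 m/s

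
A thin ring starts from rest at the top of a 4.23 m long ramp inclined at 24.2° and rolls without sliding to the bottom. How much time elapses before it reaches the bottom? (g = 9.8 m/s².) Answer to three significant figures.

t ≈ 2.05 s

The moment of inertia is MR², giving k ≡ I/(MR²) = 1.
Translational: Mg sinθ − f = Ma. Rotational about the CM: fR = Iα = kMRa, so f = kMa.
Hence a = g sinθ/(1+k) = 9.8×sin24.2°/2 = 2.009 m/s².
With constant a from rest, t = √(2L/a) = √(2·4.23/2.009) ≈ 2.05 s.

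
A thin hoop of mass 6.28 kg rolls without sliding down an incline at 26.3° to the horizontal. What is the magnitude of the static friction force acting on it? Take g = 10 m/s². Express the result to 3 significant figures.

f ≈ 13.9 N

With I = MR², the ratio k = I/(MR²) is 1.
Along the incline Mg sinθ − f = Ma, and torque about the center fR = Iα = kMR²(a/R) gives f = kMa.
Combining, a = g sinθ/(1+k) and f = kMa = kMg sinθ/(1+k).
f = 1 × 6.28 × 10 × sin26.3° / 2 ≈ 13.9 N.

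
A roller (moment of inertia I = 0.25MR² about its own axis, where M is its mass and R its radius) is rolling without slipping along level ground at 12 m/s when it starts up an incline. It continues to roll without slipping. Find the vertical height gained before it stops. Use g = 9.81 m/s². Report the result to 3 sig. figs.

For this body I = 0.25MR², i.e. k = I/(MR²) = 0.25.
Rolling without slipping gives ω = v/R, so the total kinetic energy is ½Mv² + ½Iω² = ½(1+k)Mv² = (5/8)Mv².
At the top the kinetic energy is zero, so (5/8)Mv₀² = Mgh.
Thus h = (1+k)v₀²/(2g) = 1.25 × 12² / (2 × 9.81) ≈ 9.17 m.

h ≈ 9.17 m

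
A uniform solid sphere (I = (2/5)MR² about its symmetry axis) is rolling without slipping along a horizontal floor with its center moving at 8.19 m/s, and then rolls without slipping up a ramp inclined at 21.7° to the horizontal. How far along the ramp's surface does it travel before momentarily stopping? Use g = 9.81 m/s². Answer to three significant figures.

Here I = (2/5)MR², so the shape factor k = I/(MR²) = 0.4.
Rolling without slipping gives ω = v/R, so the total kinetic energy is ½Mv² + ½Iω² = ½(1+k)Mv² = (7/10)Mv².
Setting this equal to Mgh gives the vertical rise h = (1+k)v₀²/(2g) = 1.4×8.19²/(2×9.81) = 4.786 m.
The distance along the slope is d = h/sinθ = 4.786/sin21.7° ≈ 12.9 m.

d ≈ 12.9 m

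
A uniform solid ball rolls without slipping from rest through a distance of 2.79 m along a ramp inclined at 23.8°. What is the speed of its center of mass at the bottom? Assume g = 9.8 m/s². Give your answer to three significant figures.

v ≈ 3.97 m/s

With I = (2/5)MR², the ratio k = I/(MR²) is 0.4.
Rolling without slipping gives ω = v/R, so the total kinetic energy is ½Mv² + ½Iω² = ½(1+k)Mv² = (7/10)Mv².
The vertical drop is h = L sinθ = 2.79 × sin23.8° = 1.126 m.
Energy conservation: Mgh = (7/10)Mv², so v = √(2gh/(1+k)) = √(2 × 9.8 × 1.126 / 1.4) ≈ 3.97 m/s.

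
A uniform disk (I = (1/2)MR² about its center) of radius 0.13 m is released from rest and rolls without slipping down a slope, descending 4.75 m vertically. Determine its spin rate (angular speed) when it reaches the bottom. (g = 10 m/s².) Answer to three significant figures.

ω ≈ 61.2 rad/s

Here I = (1/2)MR², so the shape factor k = I/(MR²) = 0.5.
Pure rolling means v = ωR; then KE = ½Mv² + ½I(v/R)² = ½(1+k)Mv² = (3/4)Mv².
Energy conservation Mgh = ½(1+k)Mv² gives v = √(2gh/(1+k)) = √(2 × 10 × 4.75 / 1.5) = 7.958 m/s.
The angular speed follows from ω = v/R = 7.958/0.13 ≈ 61.2 rad/s.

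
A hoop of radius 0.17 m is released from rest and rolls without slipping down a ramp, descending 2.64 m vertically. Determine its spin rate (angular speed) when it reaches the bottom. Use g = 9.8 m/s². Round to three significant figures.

Here I = MR², so the shape factor k = I/(MR²) = 1.
Since it rolls without slipping, ω = v/R and KE = ½Mv² + ½Iω² = ½(1+k)Mv² = Mv².
Energy conservation Mgh = ½(1+k)Mv² gives v = √(2gh/(1+k)) = √(2 × 9.8 × 2.64 / 2) = 5.086 m/s.
Then ω = v/R = 5.086 / 0.17 ≈ 29.9 rad/s.

ω ≈ 29.9 rad/s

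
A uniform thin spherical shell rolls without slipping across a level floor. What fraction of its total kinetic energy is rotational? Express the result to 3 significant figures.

fraction ≈ 0.400

Here I = (2/3)MR², so the shape factor k = I/(MR²) = 2/3.
With ω = v/R, KE_trans = ½Mv² and KE_rot = ½Iω² = ½kMv², so KE_total = ½(1+k)Mv².
The rotational fraction is therefore k/(1+k) = (2/3)/1.667 ≈ 0.400.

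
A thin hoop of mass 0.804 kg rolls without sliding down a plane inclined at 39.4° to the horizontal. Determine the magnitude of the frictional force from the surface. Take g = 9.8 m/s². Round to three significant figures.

Here I = MR², so the shape factor k = I/(MR²) = 1.
Along the incline Mg sinθ − f = Ma, and torque about the center fR = Iα = kMR²(a/R) gives f = kMa.
Combining, a = g sinθ/(1+k) and f = kMa = kMg sinθ/(1+k).
f = 1 × 0.804 × 9.8 × sin39.4° / 2 ≈ 2.50 N.

f ≈ 2.50 N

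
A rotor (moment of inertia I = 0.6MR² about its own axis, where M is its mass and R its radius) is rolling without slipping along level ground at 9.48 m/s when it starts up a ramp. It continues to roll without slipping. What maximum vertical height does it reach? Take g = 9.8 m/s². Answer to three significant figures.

h ≈ 7.34 m

The moment of inertia is 0.6MR², giving k ≡ I/(MR²) = 0.6.
Since it rolls without slipping, ω = v/R and KE = ½Mv² + ½Iω² = ½(1+k)Mv² = (4/5)Mv².
All of this converts to potential energy at the highest point: (4/5)Mv₀² = Mgh.
Thus h = (1+k)v₀²/(2g) = 1.6 × 9.48² / (2 × 9.8) ≈ 7.34 m.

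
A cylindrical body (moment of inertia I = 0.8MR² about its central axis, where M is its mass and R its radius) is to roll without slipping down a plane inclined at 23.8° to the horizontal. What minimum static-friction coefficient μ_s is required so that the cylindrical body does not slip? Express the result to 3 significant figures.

With I = 0.8MR², the ratio k = I/(MR²) is 0.8.
Translational: Mg sinθ − f = Ma. Rotational about the CM: fR = Iα = kMRa, so f = kMa.
These give a = g sinθ/(1+k) and the required friction f = kMg sinθ/(1+k).
With N = Mg cosθ, the no-slip condition f ≤ μN gives μ_min = f/N = k tanθ/(1+k).
μ_min = 0.8 × tan23.8° / 1.8 ≈ 0.196.

μ_min ≈ 0.196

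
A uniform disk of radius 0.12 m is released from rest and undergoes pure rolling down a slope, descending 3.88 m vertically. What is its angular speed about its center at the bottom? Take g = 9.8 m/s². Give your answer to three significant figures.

With I = (1/2)MR², the ratio k = I/(MR²) is 0.5.
Since it rolls without slipping, ω = v/R and KE = ½Mv² + ½Iω² = ½(1+k)Mv² = (3/4)Mv².
Energy conservation Mgh = ½(1+k)Mv² gives v = √(2gh/(1+k)) = √(2 × 9.8 × 3.88 / 1.5) = 7.12 m/s.
The angular speed follows from ω = v/R = 7.12/0.12 ≈ 59.3 rad/s.

ω ≈ 59.3 rad/s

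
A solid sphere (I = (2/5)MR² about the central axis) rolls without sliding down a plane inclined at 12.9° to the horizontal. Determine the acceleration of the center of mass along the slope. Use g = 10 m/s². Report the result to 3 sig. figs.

With I = (2/5)MR², the ratio k = I/(MR²) is 0.4.
Along the incline Mg sinθ − f = Ma, and torque about the center fR = Iα = kMR²(a/R) gives f = kMa.
Eliminating f: Mg sinθ = (1+k)Ma, so a = g sinθ/(1+k) = 10 × sin12.9° / 1.4 ≈ 1.59 m/s².

a ≈ 1.59 m/s²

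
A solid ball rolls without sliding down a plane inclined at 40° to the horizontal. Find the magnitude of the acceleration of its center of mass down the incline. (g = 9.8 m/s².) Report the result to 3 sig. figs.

Here I = (2/5)MR², so the shape factor k = I/(MR²) = 0.4.
Translational: Mg sinθ − f = Ma. Rotational about the CM: fR = Iα = kMRa, so f = kMa.
Eliminating f: Mg sinθ = (1+k)Ma, so a = g sinθ/(1+k) = 9.8 × sin40° / 1.4 ≈ 4.50 m/s².

a ≈ 4.50 m/s²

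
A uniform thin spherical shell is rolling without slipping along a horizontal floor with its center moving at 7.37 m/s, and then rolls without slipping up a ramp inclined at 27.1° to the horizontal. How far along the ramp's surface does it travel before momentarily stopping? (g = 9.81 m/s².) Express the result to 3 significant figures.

d ≈ 10.1 m

With I = (2/3)MR², the ratio k = I/(MR²) is 2/3.
Rolling without slipping gives ω = v/R, so the total kinetic energy is ½Mv² + ½Iω² = ½(1+k)Mv² = (5/6)Mv².
Setting this equal to Mgh gives the vertical rise h = (1+k)v₀²/(2g) = 1.667×7.37²/(2×9.81) = 4.614 m.
The distance along the slope is d = h/sinθ = 4.614/sin27.1° ≈ 10.1 m.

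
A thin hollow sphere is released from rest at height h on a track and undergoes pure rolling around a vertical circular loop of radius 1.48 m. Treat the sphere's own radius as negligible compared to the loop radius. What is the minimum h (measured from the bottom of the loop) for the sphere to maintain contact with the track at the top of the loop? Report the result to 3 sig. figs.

h_min ≈ 4.19 m

With I = (2/3)MR², the ratio k = I/(MR²) is 2/3.
At the top of the loop, the minimum-contact condition is Mg = Mv_top²/r, so v_top² = gr.
With ω = v/R, the kinetic energy at speed v is ½(1+k)Mv² = (5/6)Mv².
Energy conservation from release (height h) to the top (height 2r): Mgh = Mg(2r) + (5/6)M·gr.
Thus h_min = 2r + (1+k)r/2 = r(2 + 1.667/2) = 1.48 × 2.833 ≈ 4.19 m.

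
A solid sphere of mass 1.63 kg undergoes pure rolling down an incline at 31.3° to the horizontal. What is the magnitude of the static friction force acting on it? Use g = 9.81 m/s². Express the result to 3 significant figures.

f ≈ 2.37 N

With I = (2/5)MR², the ratio k = I/(MR²) is 0.4.
Along the incline Mg sinθ − f = Ma, and torque about the center fR = Iα = kMR²(a/R) gives f = kMa.
Combining, a = g sinθ/(1+k) and f = kMa = kMg sinθ/(1+k).
f = 0.4 × 1.63 × 9.81 × sin31.3° / 1.4 ≈ 2.37 N.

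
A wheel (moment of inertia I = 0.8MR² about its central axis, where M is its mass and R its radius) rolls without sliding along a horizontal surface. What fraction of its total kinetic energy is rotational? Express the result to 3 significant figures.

With I = 0.8MR², the ratio k = I/(MR²) is 0.8.
Since ω = v/R, the translational part is ½Mv² and the rotational part is ½I(v/R)² = ½kMv²; the total is ½(1+k)Mv².
The rotational fraction is therefore k/(1+k) = 0.8/1.8 ≈ 0.444.

fraction ≈ 0.444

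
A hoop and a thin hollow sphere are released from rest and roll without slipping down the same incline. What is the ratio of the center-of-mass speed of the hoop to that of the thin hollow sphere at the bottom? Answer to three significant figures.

v_ratio ≈ 0.913

Each satisfies Mgh = ½(1+k)Mv² with k = I/(MR²), so v ∝ 1/√(1+k).
For the hoop k = 1; for the thin hollow sphere k = 2/3.
v₁/v₂ = √((1+k₂)/(1+k₁)) = √(1.667/2) ≈ 0.913.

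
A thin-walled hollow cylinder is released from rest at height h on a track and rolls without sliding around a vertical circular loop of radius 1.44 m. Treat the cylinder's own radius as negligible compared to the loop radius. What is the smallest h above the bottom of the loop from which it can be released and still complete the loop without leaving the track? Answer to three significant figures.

For this body I = MR², i.e. k = I/(MR²) = 1.
At the top of the loop, the minimum-contact condition is Mg = Mv_top²/r, so v_top² = gr.
With ω = v/R, the kinetic energy at speed v is ½(1+k)Mv² = Mv².
Energy conservation from release (height h) to the top (height 2r): Mgh = Mg(2r) + M·gr.
Thus h_min = 2r + (1+k)r/2 = r(2 + 2/2) = 1.44 × 3 ≈ 4.32 m.

h_min ≈ 4.32 m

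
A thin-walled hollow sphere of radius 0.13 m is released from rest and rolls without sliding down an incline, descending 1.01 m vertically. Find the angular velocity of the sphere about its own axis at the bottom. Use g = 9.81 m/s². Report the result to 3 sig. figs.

ω ≈ 26.5 rad/s

Here I = (2/3)MR², so the shape factor k = I/(MR²) = 2/3.
Pure rolling means v = ωR; then KE = ½Mv² + ½I(v/R)² = ½(1+k)Mv² = (5/6)Mv².
Energy conservation Mgh = ½(1+k)Mv² gives v = √(2gh/(1+k)) = √(2 × 9.81 × 1.01 / 1.667) = 3.448 m/s.
Then ω = v/R = 3.448 / 0.13 ≈ 26.5 rad/s.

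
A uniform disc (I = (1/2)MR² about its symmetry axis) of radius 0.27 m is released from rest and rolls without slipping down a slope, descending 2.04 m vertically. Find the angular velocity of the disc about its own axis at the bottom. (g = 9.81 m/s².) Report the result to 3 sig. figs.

With I = (1/2)MR², the ratio k = I/(MR²) is 0.5.
The rolling condition ω = v/R makes the rotational term ½I(v/R)² = ½kMv², so KE_total = ½(1+k)Mv² = (3/4)Mv².
Energy conservation Mgh = ½(1+k)Mv² gives v = √(2gh/(1+k)) = √(2 × 9.81 × 2.04 / 1.5) = 5.166 m/s.
Then ω = v/R = 5.166 / 0.27 ≈ 19.1 rad/s.

ω ≈ 19.1 rad/s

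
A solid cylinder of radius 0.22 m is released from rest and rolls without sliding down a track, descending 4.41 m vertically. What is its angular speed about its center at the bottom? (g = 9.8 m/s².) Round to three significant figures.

ω ≈ 34.5 rad/s

The moment of inertia is (1/2)MR², giving k ≡ I/(MR²) = 0.5.
Rolling without slipping gives ω = v/R, so the total kinetic energy is ½Mv² + ½Iω² = ½(1+k)Mv² = (3/4)Mv².
Energy conservation Mgh = ½(1+k)Mv² gives v = √(2gh/(1+k)) = √(2 × 9.8 × 4.41 / 1.5) = 7.591 m/s.
The angular speed follows from ω = v/R = 7.591/0.22 ≈ 34.5 rad/s.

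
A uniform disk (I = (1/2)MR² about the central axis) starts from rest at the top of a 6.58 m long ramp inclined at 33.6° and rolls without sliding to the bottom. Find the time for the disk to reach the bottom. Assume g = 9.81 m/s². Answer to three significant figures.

For this body I = (1/2)MR², i.e. k = I/(MR²) = 0.5.
Newton's second law down the slope: Mg sinθ − f = Ma. The torque equation fR = Iα (with α = a/R) gives f = kMa.
Hence a = g sinθ/(1+k) = 9.81×sin33.6°/1.5 = 3.619 m/s².
Starting from rest, L = ½at², so t = √(2L/a) = √(2×6.58/3.619) ≈ 1.91 s.

t ≈ 1.91 s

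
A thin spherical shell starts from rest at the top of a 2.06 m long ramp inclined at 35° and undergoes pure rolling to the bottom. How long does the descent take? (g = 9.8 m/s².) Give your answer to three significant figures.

t ≈ 1.11 s

Here I = (2/3)MR², so the shape factor k = I/(MR²) = 2/3.
Translational: Mg sinθ − f = Ma. Rotational about the CM: fR = Iα = kMRa, so f = kMa.
Hence a = g sinθ/(1+k) = 9.8×sin35°/1.667 = 3.373 m/s².
With constant a from rest, t = √(2L/a) = √(2·2.06/3.373) ≈ 1.11 s.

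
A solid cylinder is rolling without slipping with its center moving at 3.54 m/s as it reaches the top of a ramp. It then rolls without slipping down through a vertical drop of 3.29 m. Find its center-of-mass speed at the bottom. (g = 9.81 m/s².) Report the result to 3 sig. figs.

Here I = (1/2)MR², so the shape factor k = I/(MR²) = 0.5.
Rolling without slipping gives ω = v/R, so the total kinetic energy is ½Mv² + ½Iω² = ½(1+k)Mv² = (3/4)Mv².
Conserving energy between top and bottom: (3/4)Mv² = (3/4)Mv₀² + Mgh, hence v² = v₀² + 2gh/(1+k).
v = √(3.54² + 2×9.81×3.29/1.5) = √55.56 ≈ 7.45 m/s.

v ≈ 7.45 m/s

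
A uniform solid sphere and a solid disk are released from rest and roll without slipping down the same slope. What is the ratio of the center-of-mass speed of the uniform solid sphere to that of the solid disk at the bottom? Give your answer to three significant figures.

Each satisfies Mgh = ½(1+k)Mv² with k = I/(MR²), so v ∝ 1/√(1+k).
For the uniform solid sphere k = 0.4; for the solid disk k = 0.5.
v₁/v₂ = √((1+k₂)/(1+k₁)) = √(1.5/1.4) ≈ 1.04.

v_ratio ≈ 1.04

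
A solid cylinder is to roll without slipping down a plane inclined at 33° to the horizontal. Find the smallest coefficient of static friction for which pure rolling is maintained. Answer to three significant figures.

For this body I = (1/2)MR², i.e. k = I/(MR²) = 0.5.
Translational: Mg sinθ − f = Ma. Rotational about the CM: fR = Iα = kMRa, so f = kMa.
These give a = g sinθ/(1+k) and the required friction f = kMg sinθ/(1+k).
The normal force is N = Mg cosθ, so μ_min = f/N = k tanθ/(1+k).
μ_min = 0.5 × tan33° / 1.5 ≈ 0.216.

μ_min ≈ 0.216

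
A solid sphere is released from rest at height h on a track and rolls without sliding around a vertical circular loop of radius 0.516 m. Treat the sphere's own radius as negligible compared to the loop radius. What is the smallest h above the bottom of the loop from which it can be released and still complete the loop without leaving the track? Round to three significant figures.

h_min ≈ 1.39 m

The moment of inertia is (2/5)MR², giving k ≡ I/(MR²) = 0.4.
At the top of the loop, the minimum-contact condition is Mg = Mv_top²/r, so v_top² = gr.
With ω = v/R, the kinetic energy at speed v is ½(1+k)Mv² = (7/10)Mv².
Energy conservation from release (height h) to the top (height 2r): Mgh = Mg(2r) + (7/10)M·gr.
Thus h_min = 2r + (1+k)r/2 = r(2 + 1.4/2) = 0.516 × 2.7 ≈ 1.39 m.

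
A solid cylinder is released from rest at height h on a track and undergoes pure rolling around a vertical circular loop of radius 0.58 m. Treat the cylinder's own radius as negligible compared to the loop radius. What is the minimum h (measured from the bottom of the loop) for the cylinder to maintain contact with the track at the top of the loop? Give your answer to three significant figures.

With I = (1/2)MR², the ratio k = I/(MR²) is 0.5.
At the top of the loop, the minimum-contact condition is Mg = Mv_top²/r, so v_top² = gr.
With ω = v/R, the kinetic energy at speed v is ½(1+k)Mv² = (3/4)Mv².
Energy conservation from release (height h) to the top (height 2r): Mgh = Mg(2r) + (3/4)M·gr.
Thus h_min = 2r + (1+k)r/2 = r(2 + 1.5/2) = 0.58 × 2.75 ≈ 1.60 m.

h_min ≈ 1.60 m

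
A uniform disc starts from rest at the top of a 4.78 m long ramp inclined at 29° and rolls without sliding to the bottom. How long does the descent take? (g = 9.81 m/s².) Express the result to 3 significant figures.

t ≈ 1.74 s

With I = (1/2)MR², the ratio k = I/(MR²) is 0.5.
Along the incline Mg sinθ − f = Ma, and torque about the center fR = Iα = kMR²(a/R) gives f = kMa.
Hence a = g sinθ/(1+k) = 9.81×sin29°/1.5 = 3.171 m/s².
With constant a from rest, t = √(2L/a) = √(2·4.78/3.171) ≈ 1.74 s.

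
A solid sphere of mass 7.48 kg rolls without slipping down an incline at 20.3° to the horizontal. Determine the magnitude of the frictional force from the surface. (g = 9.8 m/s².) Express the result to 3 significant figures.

With I = (2/5)MR², the ratio k = I/(MR²) is 0.4.
Newton's second law down the slope: Mg sinθ − f = Ma. The torque equation fR = Iα (with α = a/R) gives f = kMa.
Combining, a = g sinθ/(1+k) and f = kMa = kMg sinθ/(1+k).
f = 0.4 × 7.48 × 9.8 × sin20.3° / 1.4 ≈ 7.27 N.

f ≈ 7.27 N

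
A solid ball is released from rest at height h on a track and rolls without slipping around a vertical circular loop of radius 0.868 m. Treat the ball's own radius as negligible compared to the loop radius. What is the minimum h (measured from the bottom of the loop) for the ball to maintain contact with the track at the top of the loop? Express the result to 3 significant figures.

Here I = (2/5)MR², so the shape factor k = I/(MR²) = 0.4.
At the top, contact is just lost when gravity alone supplies the centripetal force: Mg = Mv_top²/r, i.e. v_top² = gr.
With ω = v/R, the kinetic energy at speed v is ½(1+k)Mv² = (7/10)Mv².
Energy conservation from release (height h) to the top (height 2r): Mgh = Mg(2r) + (7/10)M·gr.
Thus h_min = 2r + (1+k)r/2 = r(2 + 1.4/2) = 0.868 × 2.7 ≈ 2.34 m.

h_min ≈ 2.34 m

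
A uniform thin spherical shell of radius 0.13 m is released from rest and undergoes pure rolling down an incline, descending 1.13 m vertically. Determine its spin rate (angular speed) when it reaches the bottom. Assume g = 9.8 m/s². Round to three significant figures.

ω ≈ 28.0 rad/s

Here I = (2/3)MR², so the shape factor k = I/(MR²) = 2/3.
Since it rolls without slipping, ω = v/R and KE = ½Mv² + ½Iω² = ½(1+k)Mv² = (5/6)Mv².
Energy conservation Mgh = ½(1+k)Mv² gives v = √(2gh/(1+k)) = √(2 × 9.8 × 1.13 / 1.667) = 3.645 m/s.
Then ω = v/R = 3.645 / 0.13 ≈ 28.0 rad/s.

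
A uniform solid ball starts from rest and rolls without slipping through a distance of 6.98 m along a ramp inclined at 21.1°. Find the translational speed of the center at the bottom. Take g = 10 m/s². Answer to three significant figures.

With I = (2/5)MR², the ratio k = I/(MR²) is 0.4.
Rolling without slipping gives ω = v/R, so the total kinetic energy is ½Mv² + ½Iω² = ½(1+k)Mv² = (7/10)Mv².
The vertical drop is h = L sinθ = 6.98 × sin21.1° = 2.513 m.
Energy conservation: Mgh = (7/10)Mv², so v = √(2gh/(1+k)) = √(2 × 10 × 2.513 / 1.4) ≈ 5.99 m/s.

v ≈ 5.99 m/s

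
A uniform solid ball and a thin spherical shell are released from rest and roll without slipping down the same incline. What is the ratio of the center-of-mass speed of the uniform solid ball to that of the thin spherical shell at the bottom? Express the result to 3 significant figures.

Each satisfies Mgh = ½(1+k)Mv² with k = I/(MR²), so v ∝ 1/√(1+k).
For the uniform solid ball k = 0.4; for the thin spherical shell k = 2/3.
v₁/v₂ = √((1+k₂)/(1+k₁)) = √(1.667/1.4) ≈ 1.09.

v_ratio ≈ 1.09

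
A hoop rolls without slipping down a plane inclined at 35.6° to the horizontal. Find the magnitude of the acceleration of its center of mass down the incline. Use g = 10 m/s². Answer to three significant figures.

For this body I = MR², i.e. k = I/(MR²) = 1.
Along the incline Mg sinθ − f = Ma, and torque about the center fR = Iα = kMR²(a/R) gives f = kMa.
Eliminating f: Mg sinθ = (1+k)Ma, so a = g sinθ/(1+k) = 10 × sin35.6° / 2 ≈ 2.91 m/s².

a ≈ 2.91 m/s²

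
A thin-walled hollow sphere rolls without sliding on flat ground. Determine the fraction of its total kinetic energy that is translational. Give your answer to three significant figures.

fraction ≈ 0.600

The moment of inertia is (2/3)MR², giving k ≡ I/(MR²) = 2/3.
Since ω = v/R, the translational part is ½Mv² and the rotational part is ½I(v/R)² = ½kMv²; the total is ½(1+k)Mv².
The translational fraction is therefore 1/(1+k) = 1/1.667 ≈ 0.600.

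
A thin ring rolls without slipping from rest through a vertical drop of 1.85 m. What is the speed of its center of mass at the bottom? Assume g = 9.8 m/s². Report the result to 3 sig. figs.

Here I = MR², so the shape factor k = I/(MR²) = 1.
Since it rolls without slipping, ω = v/R and KE = ½Mv² + ½Iω² = ½(1+k)Mv² = Mv².
Energy conservation: Mgh = Mv², so v = √(2gh/(1+k)) = √(2 × 9.8 × 1.85 / 2) ≈ 4.26 m/s.

v ≈ 4.26 m/s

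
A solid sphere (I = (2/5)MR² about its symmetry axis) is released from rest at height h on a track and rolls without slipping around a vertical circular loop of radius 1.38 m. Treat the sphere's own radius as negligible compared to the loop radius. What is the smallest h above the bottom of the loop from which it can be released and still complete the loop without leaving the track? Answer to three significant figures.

h_min ≈ 3.73 m

The moment of inertia is (2/5)MR², giving k ≡ I/(MR²) = 0.4.
At the top, contact is just lost when gravity alone supplies the centripetal force: Mg = Mv_top²/r, i.e. v_top² = gr.
With ω = v/R, the kinetic energy at speed v is ½(1+k)Mv² = (7/10)Mv².
Energy conservation from release (height h) to the top (height 2r): Mgh = Mg(2r) + (7/10)M·gr.
Thus h_min = 2r + (1+k)r/2 = r(2 + 1.4/2) = 1.38 × 2.7 ≈ 3.73 m.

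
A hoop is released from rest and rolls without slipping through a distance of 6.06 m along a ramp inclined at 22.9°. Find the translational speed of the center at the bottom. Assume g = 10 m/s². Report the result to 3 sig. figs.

With I = MR², the ratio k = I/(MR²) is 1.
Rolling without slipping gives ω = v/R, so the total kinetic energy is ½Mv² + ½Iω² = ½(1+k)Mv² = Mv².
The vertical drop is h = L sinθ = 6.06 × sin22.9° = 2.358 m.
Setting Mgh = Mv² gives v = √(2gh/(1+k)) = √(2·10·2.358/2) ≈ 4.86 m/s.

v ≈ 4.86 m/s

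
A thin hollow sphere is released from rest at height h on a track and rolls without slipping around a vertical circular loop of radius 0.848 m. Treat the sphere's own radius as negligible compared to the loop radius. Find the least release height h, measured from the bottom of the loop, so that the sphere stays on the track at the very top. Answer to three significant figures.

Here I = (2/3)MR², so the shape factor k = I/(MR²) = 2/3.
At the top of the loop, the minimum-contact condition is Mg = Mv_top²/r, so v_top² = gr.
With ω = v/R, the kinetic energy at speed v is ½(1+k)Mv² = (5/6)Mv².
Energy conservation from release (height h) to the top (height 2r): Mgh = Mg(2r) + (5/6)M·gr.
Thus h_min = 2r + (1+k)r/2 = r(2 + 1.667/2) = 0.848 × 2.833 ≈ 2.40 m.

h_min ≈ 2.40 m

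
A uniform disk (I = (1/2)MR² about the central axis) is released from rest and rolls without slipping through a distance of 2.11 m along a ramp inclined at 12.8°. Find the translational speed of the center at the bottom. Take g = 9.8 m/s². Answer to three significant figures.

With I = (1/2)MR², the ratio k = I/(MR²) is 0.5.
Rolling without slipping gives ω = v/R, so the total kinetic energy is ½Mv² + ½Iω² = ½(1+k)Mv² = (3/4)Mv².
The vertical drop is h = L sinθ = 2.11 × sin12.8° = 0.4675 m.
Energy conservation: Mgh = (3/4)Mv², so v = √(2gh/(1+k)) = √(2 × 9.8 × 0.4675 / 1.5) ≈ 2.47 m/s.

v ≈ 2.47 m/s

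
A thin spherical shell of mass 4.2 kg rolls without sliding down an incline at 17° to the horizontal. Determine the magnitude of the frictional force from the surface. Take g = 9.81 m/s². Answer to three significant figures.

The moment of inertia is (2/3)MR², giving k ≡ I/(MR²) = 2/3.
Translational: Mg sinθ − f = Ma. Rotational about the CM: fR = Iα = kMRa, so f = kMa.
Combining, a = g sinθ/(1+k) and f = kMa = kMg sinθ/(1+k).
f = (2/3) × 4.2 × 9.81 × sin17° / 1.667 ≈ 4.82 N.

f ≈ 4.82 N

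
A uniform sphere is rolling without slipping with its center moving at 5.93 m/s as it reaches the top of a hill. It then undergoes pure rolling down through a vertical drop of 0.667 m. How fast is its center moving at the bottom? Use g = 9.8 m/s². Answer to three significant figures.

v ≈ 6.67 m/s

For this body I = (2/5)MR², i.e. k = I/(MR²) = 0.4.
Rolling without slipping gives ω = v/R, so the total kinetic energy is ½Mv² + ½Iω² = ½(1+k)Mv² = (7/10)Mv².
Conserving energy between top and bottom: (7/10)Mv² = (7/10)Mv₀² + Mgh, hence v² = v₀² + 2gh/(1+k).
v = √(5.93² + 2×9.8×0.667/1.4) = √44.5 ≈ 6.67 m/s.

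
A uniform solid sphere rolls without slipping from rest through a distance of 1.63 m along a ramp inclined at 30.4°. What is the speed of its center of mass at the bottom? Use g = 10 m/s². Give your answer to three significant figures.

The moment of inertia is (2/5)MR², giving k ≡ I/(MR²) = 0.4.
The rolling condition ω = v/R makes the rotational term ½I(v/R)² = ½kMv², so KE_total = ½(1+k)Mv² = (7/10)Mv².
The vertical drop is h = L sinθ = 1.63 × sin30.4° = 0.8248 m.
Setting Mgh = (7/10)Mv² gives v = √(2gh/(1+k)) = √(2·10·0.8248/1.4) ≈ 3.43 m/s.

v ≈ 3.43 m/s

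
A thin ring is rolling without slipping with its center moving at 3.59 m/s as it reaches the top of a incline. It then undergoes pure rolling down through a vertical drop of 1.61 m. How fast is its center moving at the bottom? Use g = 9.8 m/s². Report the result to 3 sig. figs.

Here I = MR², so the shape factor k = I/(MR²) = 1.
The rolling condition ω = v/R makes the rotational term ½I(v/R)² = ½kMv², so KE_total = ½(1+k)Mv² = Mv².
Conserving energy between top and bottom: Mv² = Mv₀² + Mgh, hence v² = v₀² + 2gh/(1+k).
v = √(3.59² + 2×9.8×1.61/2) = √28.67 ≈ 5.35 m/s.

v ≈ 5.35 m/s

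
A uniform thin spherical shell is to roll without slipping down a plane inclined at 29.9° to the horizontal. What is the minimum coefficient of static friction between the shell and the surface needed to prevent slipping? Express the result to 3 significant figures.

For this body I = (2/3)MR², i.e. k = I/(MR²) = 2/3.
Translational: Mg sinθ − f = Ma. Rotational about the CM: fR = Iα = kMRa, so f = kMa.
These give a = g sinθ/(1+k) and the required friction f = kMg sinθ/(1+k).
With N = Mg cosθ, the no-slip condition f ≤ μN gives μ_min = f/N = k tanθ/(1+k).
μ_min = (2/3) × tan29.9° / 1.667 ≈ 0.230.

μ_min ≈ 0.230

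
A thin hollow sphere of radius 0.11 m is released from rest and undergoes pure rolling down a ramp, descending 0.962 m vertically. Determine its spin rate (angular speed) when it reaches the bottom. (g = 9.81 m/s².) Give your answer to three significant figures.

With I = (2/3)MR², the ratio k = I/(MR²) is 2/3.
Since it rolls without slipping, ω = v/R and KE = ½Mv² + ½Iω² = ½(1+k)Mv² = (5/6)Mv².
Energy conservation Mgh = ½(1+k)Mv² gives v = √(2gh/(1+k)) = √(2 × 9.81 × 0.962 / 1.667) = 3.365 m/s.
The angular speed follows from ω = v/R = 3.365/0.11 ≈ 30.6 rad/s.

ω ≈ 30.6 rad/s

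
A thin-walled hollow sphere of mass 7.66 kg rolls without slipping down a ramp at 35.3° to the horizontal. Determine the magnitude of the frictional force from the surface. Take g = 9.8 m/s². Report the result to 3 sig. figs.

f ≈ 17.4 N

Here I = (2/3)MR², so the shape factor k = I/(MR²) = 2/3.
Along the incline Mg sinθ − f = Ma, and torque about the center fR = Iα = kMR²(a/R) gives f = kMa.
Combining, a = g sinθ/(1+k) and f = kMa = kMg sinθ/(1+k).
f = (2/3) × 7.66 × 9.8 × sin35.3° / 1.667 ≈ 17.4 N.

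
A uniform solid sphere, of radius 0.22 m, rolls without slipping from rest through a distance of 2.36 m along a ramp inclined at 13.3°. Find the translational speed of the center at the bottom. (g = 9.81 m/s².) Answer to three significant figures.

With I = (2/5)MR², the ratio k = I/(MR²) is 0.4.
Pure rolling means v = ωR; then KE = ½Mv² + ½I(v/R)² = ½(1+k)Mv² = (7/10)Mv².
The vertical drop is h = L sinθ = 2.36 × sin13.3° = 0.5429 m.
Setting Mgh = (7/10)Mv² gives v = √(2gh/(1+k)) = √(2·9.81·0.5429/1.4) ≈ 2.76 m/s.

v ≈ 2.76 m/s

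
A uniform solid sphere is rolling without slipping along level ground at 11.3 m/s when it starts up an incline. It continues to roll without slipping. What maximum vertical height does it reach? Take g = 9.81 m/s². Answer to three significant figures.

With I = (2/5)MR², the ratio k = I/(MR²) is 0.4.
Rolling without slipping gives ω = v/R, so the total kinetic energy is ½Mv² + ½Iω² = ½(1+k)Mv² = (7/10)Mv².
All of this converts to potential energy at the highest point: (7/10)Mv₀² = Mgh.
Thus h = (1+k)v₀²/(2g) = 1.4 × 11.3² / (2 × 9.81) ≈ 9.11 m.

h ≈ 9.11 m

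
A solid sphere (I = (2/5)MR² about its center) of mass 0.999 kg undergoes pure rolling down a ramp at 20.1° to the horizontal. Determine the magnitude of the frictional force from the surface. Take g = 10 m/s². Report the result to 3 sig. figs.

f ≈ 0.981 N

For this body I = (2/5)MR², i.e. k = I/(MR²) = 0.4.
Translational: Mg sinθ − f = Ma. Rotational about the CM: fR = Iα = kMRa, so f = kMa.
Combining, a = g sinθ/(1+k) and f = kMa = kMg sinθ/(1+k).
f = 0.4 × 0.999 × 10 × sin20.1° / 1.4 ≈ 0.981 N.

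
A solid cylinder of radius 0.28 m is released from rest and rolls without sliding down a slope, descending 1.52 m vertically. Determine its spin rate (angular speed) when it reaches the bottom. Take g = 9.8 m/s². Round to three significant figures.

Here I = (1/2)MR², so the shape factor k = I/(MR²) = 0.5.
Since it rolls without slipping, ω = v/R and KE = ½Mv² + ½Iω² = ½(1+k)Mv² = (3/4)Mv².
Energy conservation Mgh = ½(1+k)Mv² gives v = √(2gh/(1+k)) = √(2 × 9.8 × 1.52 / 1.5) = 4.457 m/s.
Then ω = v/R = 4.457 / 0.28 ≈ 15.9 rad/s.

ω ≈ 15.9 rad/s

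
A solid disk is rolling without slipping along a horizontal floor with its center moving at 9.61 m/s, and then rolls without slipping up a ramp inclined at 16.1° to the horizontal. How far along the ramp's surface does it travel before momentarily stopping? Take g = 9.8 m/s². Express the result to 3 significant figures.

With I = (1/2)MR², the ratio k = I/(MR²) is 0.5.
Rolling without slipping gives ω = v/R, so the total kinetic energy is ½Mv² + ½Iω² = ½(1+k)Mv² = (3/4)Mv².
Setting this equal to Mgh gives the vertical rise h = (1+k)v₀²/(2g) = 1.5×9.61²/(2×9.8) = 7.068 m.
Along the incline, d = h/sinθ = 7.068/sin16.1° ≈ 25.5 m.

d ≈ 25.5 m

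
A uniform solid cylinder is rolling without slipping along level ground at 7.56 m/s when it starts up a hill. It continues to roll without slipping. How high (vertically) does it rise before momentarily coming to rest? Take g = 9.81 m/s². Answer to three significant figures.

h ≈ 4.37 m

For this body I = (1/2)MR², i.e. k = I/(MR²) = 0.5.
The rolling condition ω = v/R makes the rotational term ½I(v/R)² = ½kMv², so KE_total = ½(1+k)Mv² = (3/4)Mv².
All of this converts to potential energy at the highest point: (3/4)Mv₀² = Mgh.
Thus h = (1+k)v₀²/(2g) = 1.5 × 7.56² / (2 × 9.81) ≈ 4.37 m.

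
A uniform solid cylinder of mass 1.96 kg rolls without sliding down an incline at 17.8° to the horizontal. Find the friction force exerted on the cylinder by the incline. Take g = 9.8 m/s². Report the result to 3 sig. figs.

f ≈ 1.96 N

With I = (1/2)MR², the ratio k = I/(MR²) is 0.5.
Translational: Mg sinθ − f = Ma. Rotational about the CM: fR = Iα = kMRa, so f = kMa.
Combining, a = g sinθ/(1+k) and f = kMa = kMg sinθ/(1+k).
f = 0.5 × 1.96 × 9.8 × sin17.8° / 1.5 ≈ 1.96 N.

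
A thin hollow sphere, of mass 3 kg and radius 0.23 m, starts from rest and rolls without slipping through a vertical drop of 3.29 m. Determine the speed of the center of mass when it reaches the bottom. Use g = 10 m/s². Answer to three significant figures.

v ≈ 6.28 m/s

For this body I = (2/3)MR², i.e. k = I/(MR²) = 2/3.
The rolling condition ω = v/R makes the rotational term ½I(v/R)² = ½kMv², so KE_total = ½(1+k)Mv² = (5/6)Mv².
Setting Mgh = (5/6)Mv² gives v = √(2gh/(1+k)) = √(2·10·3.29/1.667) ≈ 6.28 m/s.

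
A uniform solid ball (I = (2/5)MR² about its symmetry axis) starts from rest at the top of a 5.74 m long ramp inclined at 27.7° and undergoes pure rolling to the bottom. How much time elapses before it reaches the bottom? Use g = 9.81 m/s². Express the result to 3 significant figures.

Here I = (2/5)MR², so the shape factor k = I/(MR²) = 0.4.
Along the incline Mg sinθ − f = Ma, and torque about the center fR = Iα = kMR²(a/R) gives f = kMa.
Hence a = g sinθ/(1+k) = 9.81×sin27.7°/1.4 = 3.257 m/s².
With constant a from rest, t = √(2L/a) = √(2·5.74/3.257) ≈ 1.88 s.

t ≈ 1.88 s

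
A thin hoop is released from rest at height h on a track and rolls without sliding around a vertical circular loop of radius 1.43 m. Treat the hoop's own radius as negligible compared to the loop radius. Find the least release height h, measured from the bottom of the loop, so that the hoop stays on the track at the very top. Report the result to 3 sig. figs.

h_min ≈ 4.29 m

The moment of inertia is MR², giving k ≡ I/(MR²) = 1.
At the top, contact is just lost when gravity alone supplies the centripetal force: Mg = Mv_top²/r, i.e. v_top² = gr.
With ω = v/R, the kinetic energy at speed v is ½(1+k)Mv² = Mv².
Energy conservation from release (height h) to the top (height 2r): Mgh = Mg(2r) + M·gr.
Thus h_min = 2r + (1+k)r/2 = r(2 + 2/2) = 1.43 × 3 ≈ 4.29 m.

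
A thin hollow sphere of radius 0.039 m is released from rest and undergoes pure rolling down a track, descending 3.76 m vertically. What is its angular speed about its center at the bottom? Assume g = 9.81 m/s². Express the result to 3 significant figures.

ω ≈ 171 rad/s

With I = (2/3)MR², the ratio k = I/(MR²) is 2/3.
Since it rolls without slipping, ω = v/R and KE = ½Mv² + ½Iω² = ½(1+k)Mv² = (5/6)Mv².
Energy conservation Mgh = ½(1+k)Mv² gives v = √(2gh/(1+k)) = √(2 × 9.81 × 3.76 / 1.667) = 6.653 m/s.
The angular speed follows from ω = v/R = 6.653/0.039 ≈ 171 rad/s.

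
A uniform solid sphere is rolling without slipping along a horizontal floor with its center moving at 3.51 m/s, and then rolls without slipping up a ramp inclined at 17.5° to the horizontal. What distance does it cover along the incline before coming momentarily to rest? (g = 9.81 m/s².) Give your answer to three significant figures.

Here I = (2/5)MR², so the shape factor k = I/(MR²) = 0.4.
Pure rolling means v = ωR; then KE = ½Mv² + ½I(v/R)² = ½(1+k)Mv² = (7/10)Mv².
Setting this equal to Mgh gives the vertical rise h = (1+k)v₀²/(2g) = 1.4×3.51²/(2×9.81) = 0.8791 m.
Along the incline, d = h/sinθ = 0.8791/sin17.5° ≈ 2.92 m.

d ≈ 2.92 m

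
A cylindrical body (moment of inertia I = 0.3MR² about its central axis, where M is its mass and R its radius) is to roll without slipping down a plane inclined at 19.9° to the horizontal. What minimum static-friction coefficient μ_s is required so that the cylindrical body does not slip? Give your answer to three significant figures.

For this body I = 0.3MR², i.e. k = I/(MR²) = 0.3.
Newton's second law down the slope: Mg sinθ − f = Ma. The torque equation fR = Iα (with α = a/R) gives f = kMa.
These give a = g sinθ/(1+k) and the required friction f = kMg sinθ/(1+k).
The normal force is N = Mg cosθ, so μ_min = f/N = k tanθ/(1+k).
μ_min = 0.3 × tan19.9° / 1.3 ≈ 0.0835.

μ_min ≈ 0.0835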